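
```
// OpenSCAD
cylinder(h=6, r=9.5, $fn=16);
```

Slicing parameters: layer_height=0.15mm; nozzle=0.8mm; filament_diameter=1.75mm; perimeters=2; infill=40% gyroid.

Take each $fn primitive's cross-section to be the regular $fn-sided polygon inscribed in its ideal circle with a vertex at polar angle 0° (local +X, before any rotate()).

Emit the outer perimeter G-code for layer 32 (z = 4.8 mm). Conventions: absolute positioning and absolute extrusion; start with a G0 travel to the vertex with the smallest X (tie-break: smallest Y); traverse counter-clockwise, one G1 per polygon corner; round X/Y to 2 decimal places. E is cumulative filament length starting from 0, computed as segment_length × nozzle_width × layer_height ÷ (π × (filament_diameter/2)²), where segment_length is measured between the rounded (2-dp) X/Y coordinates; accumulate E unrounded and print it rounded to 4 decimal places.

G0 X-9.50 Y0.00 Z4.80
G1 X-8.78 Y-3.64 E0.1851
G1 X-6.72 Y-6.72 E0.3700
G1 X-3.64 Y-8.78 E0.5548
G1 X0.00 Y-9.50 E0.7400
G1 X3.64 Y-8.78 E0.9251
G1 X6.72 Y-6.72 E1.1099
G1 X8.78 Y-3.64 E1.2948
G1 X9.50 Y0.00 E1.4799
G1 X8.78 Y3.64 E1.6650
G1 X6.72 Y6.72 E1.8499
G1 X3.64 Y8.78 E2.0348
G1 X0.00 Y9.50 E2.2199
G1 X-3.64 Y8.78 E2.4050
G1 X-6.72 Y6.72 E2.5899
G1 X-8.78 Y3.64 E2.7747
G1 X-9.50 Y0.00 E2.9599

At z = 4.8 mm: the cylinder: section is a regular 16-gon, circumradius r=9.5. The outline is a single polygon with 16 vertices. Extrusion per mm of travel: 0.8 × 0.15 / (π × 0.875²) = 0.049890. Accumulating E over each segment gives final E = 2.9599.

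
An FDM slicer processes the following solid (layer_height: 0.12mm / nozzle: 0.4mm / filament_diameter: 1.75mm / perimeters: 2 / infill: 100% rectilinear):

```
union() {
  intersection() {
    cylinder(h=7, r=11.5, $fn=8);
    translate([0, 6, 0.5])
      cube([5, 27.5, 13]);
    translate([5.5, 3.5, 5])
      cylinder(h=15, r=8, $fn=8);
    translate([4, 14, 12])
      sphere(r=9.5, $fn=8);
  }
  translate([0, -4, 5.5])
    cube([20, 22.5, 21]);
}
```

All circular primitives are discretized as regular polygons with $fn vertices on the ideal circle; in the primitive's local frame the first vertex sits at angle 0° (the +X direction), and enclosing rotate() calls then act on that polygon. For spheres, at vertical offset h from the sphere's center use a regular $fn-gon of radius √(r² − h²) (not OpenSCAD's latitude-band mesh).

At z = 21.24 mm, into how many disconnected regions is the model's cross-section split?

At z = 21.24 mm: the cylinder is absent (z outside [0, 7]); the cube at (0, 6) is absent (z outside [0.5, 13.5]); the cylinder at (5.5, 3.5) does not reach this height (z outside [5, 20]); the r=9.5 sphere at (4, 14) contributes a regular 8-gon of circumradius √(9.5²−9.24²) = 2.207; After intersecting: at least one operand is absent at this height, so nothing remains; the cube at (0, -4) (footprint 20×22.5) is included at this height; Merging all regions: only the 20×22.5 cube at (0, -4) is present, so the union is just that shape — 1 connected region. The result has 1 disconnected region.

1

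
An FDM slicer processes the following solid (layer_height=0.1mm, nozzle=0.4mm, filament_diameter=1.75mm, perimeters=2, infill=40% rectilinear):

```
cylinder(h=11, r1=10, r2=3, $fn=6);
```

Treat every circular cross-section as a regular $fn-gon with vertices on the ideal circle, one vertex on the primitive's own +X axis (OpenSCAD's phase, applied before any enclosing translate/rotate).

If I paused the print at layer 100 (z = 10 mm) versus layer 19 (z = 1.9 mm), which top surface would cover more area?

layer 19 (z = 1.9 mm)

Layer 100 (z = 10): the cone: at t=0.909 of its height the radius interpolates to r₁+(r₂−r₁)t = 3.636, giving a regular 6-gon of that circumradius (area = (6/2)·3.636²·sin(360°/6) = 34.35 mm²). So its area = 34.35 mm². Layer 19 (z = 1.9): the cone (r1=10→r2=3) has section circumradius 8.791 here — a regular 6-gon (area = (6/2)·8.791²·sin(360°/6) = 200.78 mm²). So its area = 200.78 mm². Layer 19 is larger (200.78 vs 34.35 mm²).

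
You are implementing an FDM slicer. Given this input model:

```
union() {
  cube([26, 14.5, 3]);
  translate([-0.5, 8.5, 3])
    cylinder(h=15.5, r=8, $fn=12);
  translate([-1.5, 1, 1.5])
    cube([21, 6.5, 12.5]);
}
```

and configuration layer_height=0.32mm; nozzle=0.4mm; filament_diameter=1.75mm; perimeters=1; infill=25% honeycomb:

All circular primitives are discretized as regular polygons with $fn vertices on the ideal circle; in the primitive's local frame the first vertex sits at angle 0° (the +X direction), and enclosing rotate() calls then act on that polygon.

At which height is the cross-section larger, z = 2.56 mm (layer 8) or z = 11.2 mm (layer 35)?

Layer 8 (z = 2.56): the 26×14.5 cube contributes its full rectangle (area 377.00 mm²); the cylinder at (-0.5, 8.5) does not reach this height (z outside [3, 18.5]); the cube at (-1.5, 1) is present — its section is the full 21×6.5 rectangle (area 136.50 mm²); Combining (union): the regions partially overlap — summed areas 513.50 mm² minus the doubly-counted overlap 126.75 mm² gives 386.75 mm² — area = 386.75 mm². So its area = 386.75 mm². Layer 35 (z = 11.2): the cube is absent (z outside [0, 3]); the r=8 cylinder at (-0.5, 8.5) gives a regular 12-gon of circumradius 8 (constant along its height) (area = (12/2)·8.000²·sin(360°/12) = 192.00 mm²); the 21×6.5 cube at (-1.5, 1) contributes its full rectangle (area 136.50 mm²); Combining (union): the regions partially overlap — summed areas 328.50 mm² minus the doubly-counted overlap 46.17 mm² gives 282.33 mm² — area = 282.33 mm². So its area = 282.33 mm². Layer 8 is larger (386.75 vs 282.33 mm²).

layer 8 (z = 2.56 mm)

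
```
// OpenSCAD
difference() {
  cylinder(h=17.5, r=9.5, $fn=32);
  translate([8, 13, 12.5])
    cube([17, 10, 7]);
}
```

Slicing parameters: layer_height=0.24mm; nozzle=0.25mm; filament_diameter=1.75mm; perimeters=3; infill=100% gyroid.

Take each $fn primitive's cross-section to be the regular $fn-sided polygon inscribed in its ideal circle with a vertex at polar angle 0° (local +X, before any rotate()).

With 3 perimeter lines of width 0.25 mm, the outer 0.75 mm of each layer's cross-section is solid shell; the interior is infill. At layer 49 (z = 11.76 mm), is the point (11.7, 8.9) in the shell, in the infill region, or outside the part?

At z = 11.76 mm: the r=9.5 cylinder contributes a regular 32-gon of circumradius 9.5; the cube at (8, 13) is absent (z outside [12.5, 19.5]); Taking the first minus the rest: none of the subtracted shapes is present at this height, so the r=9.5 cylinder is unchanged — 1 connected region. Overall, the cross-section is a single solid region. The nearest boundary edge runs (7.90, 5.28)→(6.72, 6.72); distance from the point to it = 5.24 mm. The point is not inside any of the regions above, so it lies outside the cross-section (5.24 mm from the nearest boundary).

outside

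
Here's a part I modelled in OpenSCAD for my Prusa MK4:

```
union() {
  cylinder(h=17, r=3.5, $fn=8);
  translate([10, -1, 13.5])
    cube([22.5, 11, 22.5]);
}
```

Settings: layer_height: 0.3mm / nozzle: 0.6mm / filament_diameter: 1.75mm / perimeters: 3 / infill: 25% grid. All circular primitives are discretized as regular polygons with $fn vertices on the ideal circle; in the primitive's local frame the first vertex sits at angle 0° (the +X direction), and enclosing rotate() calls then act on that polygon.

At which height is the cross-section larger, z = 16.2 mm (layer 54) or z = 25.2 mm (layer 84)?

Layer 54 (z = 16.2): the r=3.5 cylinder contributes a regular 8-gon of circumradius 3.5 (area = (8/2)·3.500²·sin(360°/8) = 34.65 mm²); the 22.5×11 cube at (10, -1) contributes its full rectangle (area 247.50 mm²); Combining (union): the 2 present regions are separate (no shared area or edge), so areas and boundary lengths simply add and each stays a separate island — area = 282.15 mm². So its area = 282.15 mm². Layer 84 (z = 25.2): the cylinder does not reach this height (z outside [0, 17]); the cube at (10, -1) (footprint 22.5×11) is included at this height (area 247.50 mm²); Merging all regions: only the 22.5×11 cube at (10, -1) is present, so the union is just that shape — area = 247.50 mm². So its area = 247.50 mm². Layer 54 is larger (282.15 vs 247.50 mm²).

layer 54 (z = 16.2 mm)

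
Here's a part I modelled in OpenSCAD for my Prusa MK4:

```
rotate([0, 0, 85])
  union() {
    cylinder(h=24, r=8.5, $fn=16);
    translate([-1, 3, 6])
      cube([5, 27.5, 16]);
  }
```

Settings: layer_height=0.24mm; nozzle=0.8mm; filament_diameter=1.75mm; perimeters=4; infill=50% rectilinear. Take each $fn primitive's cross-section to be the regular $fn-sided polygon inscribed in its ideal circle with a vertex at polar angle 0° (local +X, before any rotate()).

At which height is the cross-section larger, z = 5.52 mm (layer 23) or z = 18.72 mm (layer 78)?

Layer 23 (z = 5.52): the r=8.5 cylinder gives a regular 16-gon of circumradius 8.5 (constant along its height) (area = (16/2)·8.500²·sin(360°/16) = 221.19 mm²); the cube at (-1, 3) does not reach this height (z outside [6, 22]); Combining (union): only the r=8.5 cylinder is present, so the union is just that shape — area = 221.19 mm²; (whole slice rotated 85° about Z — lengths, areas and connectivity unchanged). So its area = 221.19 mm². Layer 78 (z = 18.72): the r=8.5 cylinder gives a regular 16-gon of circumradius 8.5 (constant along its height) (area = (16/2)·8.500²·sin(360°/16) = 221.19 mm²); the 5×27.5 cube at (-1, 3) contributes its full rectangle (area 137.50 mm²); Taking the union: the regions partially overlap — summed areas 358.69 mm² minus the doubly-counted overlap 25.68 mm² gives 333.01 mm² — area = 333.01 mm²; (whole slice rotated 85° about Z — lengths, areas and connectivity unchanged). So its area = 333.01 mm². Layer 78 is larger (333.01 vs 221.19 mm²).

layer 78 (z = 18.72 mm)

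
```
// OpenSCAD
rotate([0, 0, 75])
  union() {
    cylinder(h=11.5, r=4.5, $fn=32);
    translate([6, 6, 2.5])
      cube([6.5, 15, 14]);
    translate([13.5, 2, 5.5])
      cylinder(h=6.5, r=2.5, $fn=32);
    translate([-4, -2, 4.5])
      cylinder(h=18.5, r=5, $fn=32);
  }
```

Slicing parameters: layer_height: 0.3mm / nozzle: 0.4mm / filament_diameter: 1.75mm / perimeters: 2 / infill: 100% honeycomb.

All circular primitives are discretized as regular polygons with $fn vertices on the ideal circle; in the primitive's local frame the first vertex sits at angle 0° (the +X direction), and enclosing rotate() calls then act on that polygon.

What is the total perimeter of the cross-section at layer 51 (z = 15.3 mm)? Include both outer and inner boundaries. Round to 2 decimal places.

74.37 mm

At z = 15.3 mm: the cylinder does not reach this height (z outside [0, 11.5]); the 6.5×15 cube at (6, 6) contributes its full rectangle (perimeter 43.00 mm); the cylinder at (13.5, 2) does not reach this height (z outside [5.5, 12]); the r=5 cylinder at (-4, -2) gives a regular 32-gon of circumradius 5 (constant along its height) (perimeter = 2·32·5.000·sin(180°/32) = 31.37 mm); Merging all regions: the 2 present regions are separate (no shared area or edge), so areas and boundary lengths simply add and each stays a separate island — boundary = 74.37 mm; (whole slice rotated 75° about Z — lengths, areas and connectivity unchanged). Overall, the cross-section has 2 separate islands. Total boundary length (outer) = 74.37 mm.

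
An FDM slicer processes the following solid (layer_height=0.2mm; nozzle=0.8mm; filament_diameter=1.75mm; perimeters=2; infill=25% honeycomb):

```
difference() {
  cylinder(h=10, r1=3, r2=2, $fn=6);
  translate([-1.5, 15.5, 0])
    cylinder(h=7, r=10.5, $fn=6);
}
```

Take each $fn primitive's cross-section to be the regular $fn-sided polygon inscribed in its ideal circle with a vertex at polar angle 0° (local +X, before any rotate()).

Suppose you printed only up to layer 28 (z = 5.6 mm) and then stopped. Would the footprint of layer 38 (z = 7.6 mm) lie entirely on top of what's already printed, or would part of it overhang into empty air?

Compare the two slices. At z = 5.6: the cone (r1=3→r2=2) has section circumradius 2.440 here — a regular 6-gon (area = (6/2)·2.440²·sin(360°/6) = 15.47 mm²); the cylinder at (-1.5, 15.5): section is a regular 6-gon, circumradius r=10.5 (area = (6/2)·10.500²·sin(360°/6) = 286.44 mm²); After the difference (first − rest): starting from the cone (15.47 mm²), the r=10.5 cylinder at (-1.5, 15.5) misses the remaining region (no effect) — area = 15.47 mm². At z = 7.6: the cone: at t=0.760 of its height the radius interpolates to r₁+(r₂−r₁)t = 2.240, giving a regular 6-gon of that circumradius (area = (6/2)·2.240²·sin(360°/6) = 13.04 mm²); the cylinder at (-1.5, 15.5) does not reach this height (z outside [0, 7]); Taking the first minus the rest: none of the subtracted shapes is present at this height, so the cone is unchanged — area = 13.04 mm². Checking containment: the cross-section at z = 7.6 is a subset of the cross-section at z = 5.6.

entirely on top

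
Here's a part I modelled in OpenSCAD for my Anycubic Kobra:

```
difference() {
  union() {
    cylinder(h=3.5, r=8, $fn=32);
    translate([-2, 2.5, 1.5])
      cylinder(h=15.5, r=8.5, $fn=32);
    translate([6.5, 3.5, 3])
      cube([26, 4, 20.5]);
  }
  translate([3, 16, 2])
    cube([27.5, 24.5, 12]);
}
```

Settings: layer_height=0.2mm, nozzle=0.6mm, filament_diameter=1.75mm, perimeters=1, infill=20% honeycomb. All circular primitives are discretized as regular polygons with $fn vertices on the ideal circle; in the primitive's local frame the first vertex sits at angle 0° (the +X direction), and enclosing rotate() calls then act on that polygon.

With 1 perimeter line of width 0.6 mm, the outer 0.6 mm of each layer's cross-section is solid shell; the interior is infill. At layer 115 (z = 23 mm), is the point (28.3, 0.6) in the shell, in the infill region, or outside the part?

outside

At z = 23 mm: the cylinder is absent (z outside [0, 3.5]); the cylinder at (-2, 2.5) is not intersected at this z (z outside [1.5, 17]); the cube at (6.5, 3.5) (footprint 26×4) is included at this height; Merging all regions: only the 26×4 cube at (6.5, 3.5) is present, so the union is just that shape — 1 connected region; the cube at (3, 16) is not intersected at this z (z outside [2, 14]); Subtracting the remaining from the first: none of the subtracted shapes is present at this height, so that combined region is unchanged — 1 connected region. Overall, the cross-section is a single solid region. The nearest boundary edge runs (6.50, 3.50)→(32.50, 3.50); distance from the point to it = 2.90 mm. The point is not inside any of the regions above, so it lies outside the cross-section (2.90 mm from the nearest boundary).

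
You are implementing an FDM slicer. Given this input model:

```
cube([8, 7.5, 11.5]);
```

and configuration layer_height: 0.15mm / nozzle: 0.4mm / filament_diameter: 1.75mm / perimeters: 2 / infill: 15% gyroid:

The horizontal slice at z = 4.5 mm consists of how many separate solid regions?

1

At z = 4.5 mm: the 8×7.5 cube contributes its full rectangle. The result has 1 disconnected region.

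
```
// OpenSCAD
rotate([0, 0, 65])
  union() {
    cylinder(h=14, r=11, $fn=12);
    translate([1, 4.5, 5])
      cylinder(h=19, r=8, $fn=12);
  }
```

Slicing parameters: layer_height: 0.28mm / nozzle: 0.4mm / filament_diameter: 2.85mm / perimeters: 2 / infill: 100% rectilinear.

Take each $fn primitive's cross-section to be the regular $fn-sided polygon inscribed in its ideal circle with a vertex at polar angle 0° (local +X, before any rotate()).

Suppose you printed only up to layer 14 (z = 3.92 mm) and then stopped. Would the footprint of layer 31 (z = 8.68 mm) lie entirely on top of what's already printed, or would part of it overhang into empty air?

part overhangs

Compare the two slices. At z = 3.92: the r=11 cylinder contributes a regular 12-gon of circumradius 11 (area = (12/2)·11.000²·sin(360°/12) = 363.00 mm²); the cylinder at (1, 4.5) does not reach this height (z outside [5, 24]); Combining (union): only the r=11 cylinder is present, so the union is just that shape — area = 363.00 mm²; (rotated 65° about Z; rotation is an isometry so areas/perimeters/island counts are preserved). At z = 8.68: the r=11 cylinder contributes a regular 12-gon of circumradius 11 (area = (12/2)·11.000²·sin(360°/12) = 363.00 mm²); the r=8 cylinder at (1, 4.5) gives a regular 12-gon of circumradius 8 (constant along its height) (area = (12/2)·8.000²·sin(360°/12) = 192.00 mm²); Taking the union: the regions partially overlap — summed areas 555.00 mm² minus the doubly-counted overlap 174.14 mm² gives 380.86 mm² — area = 380.86 mm²; (rotated 65° about Z; rotation is an isometry so areas/perimeters/island counts are preserved). Checking containment: at z = 8.68 the cross-section extends beyond the z = 3.92 cross-section by about 17.86 mm².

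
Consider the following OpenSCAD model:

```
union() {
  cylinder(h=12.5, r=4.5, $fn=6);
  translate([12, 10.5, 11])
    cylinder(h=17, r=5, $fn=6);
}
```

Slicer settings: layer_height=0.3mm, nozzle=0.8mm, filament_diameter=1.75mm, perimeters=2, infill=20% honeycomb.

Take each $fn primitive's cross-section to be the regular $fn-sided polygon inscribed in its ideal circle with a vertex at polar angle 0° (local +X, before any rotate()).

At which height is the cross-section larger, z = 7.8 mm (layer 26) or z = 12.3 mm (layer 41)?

Layer 26 (z = 7.8): the r=4.5 cylinder gives a regular 6-gon of circumradius 4.5 (constant along its height) (area = (6/2)·4.500²·sin(360°/6) = 52.61 mm²); the cylinder at (12, 10.5) does not reach this height (z outside [11, 28]); Taking the union: only the r=4.5 cylinder is present, so the union is just that shape — area = 52.61 mm². So its area = 52.61 mm². Layer 41 (z = 12.3): the r=4.5 cylinder gives a regular 6-gon of circumradius 4.5 (constant along its height) (area = (6/2)·4.500²·sin(360°/6) = 52.61 mm²); the r=5 cylinder at (12, 10.5) gives a regular 6-gon of circumradius 5 (constant along its height) (area = (6/2)·5.000²·sin(360°/6) = 64.95 mm²); Merging all regions: the 2 present regions are separate (no shared area or edge), so areas and boundary lengths simply add and each stays a separate island — area = 117.56 mm². So its area = 117.56 mm². Layer 41 is larger (117.56 vs 52.61 mm²).

layer 41 (z = 12.3 mm)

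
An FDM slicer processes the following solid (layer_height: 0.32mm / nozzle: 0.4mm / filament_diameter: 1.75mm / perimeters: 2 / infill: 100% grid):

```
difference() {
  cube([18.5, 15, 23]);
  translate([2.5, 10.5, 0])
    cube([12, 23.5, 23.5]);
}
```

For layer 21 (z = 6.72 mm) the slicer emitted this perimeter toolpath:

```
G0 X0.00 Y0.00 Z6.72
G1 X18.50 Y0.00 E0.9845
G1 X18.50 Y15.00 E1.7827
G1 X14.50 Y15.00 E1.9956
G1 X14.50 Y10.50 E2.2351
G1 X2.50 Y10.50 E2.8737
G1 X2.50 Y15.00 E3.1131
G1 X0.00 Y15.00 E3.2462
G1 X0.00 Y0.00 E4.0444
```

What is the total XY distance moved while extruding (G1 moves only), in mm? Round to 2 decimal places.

Sum the Euclidean lengths of each G1 segment: total = 76.00 mm.

76.00 mm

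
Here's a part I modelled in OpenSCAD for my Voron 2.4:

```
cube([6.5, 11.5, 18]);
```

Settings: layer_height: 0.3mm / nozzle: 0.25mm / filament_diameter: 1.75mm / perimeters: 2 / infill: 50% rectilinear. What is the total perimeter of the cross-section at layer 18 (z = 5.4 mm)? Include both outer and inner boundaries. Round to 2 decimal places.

At z = 5.4 mm: the 6.5×11.5 cube contributes its full rectangle (perimeter 36.00 mm). Overall, the cross-section is a single solid region. Total boundary length (outer) = 36.00 mm.

36.00 mm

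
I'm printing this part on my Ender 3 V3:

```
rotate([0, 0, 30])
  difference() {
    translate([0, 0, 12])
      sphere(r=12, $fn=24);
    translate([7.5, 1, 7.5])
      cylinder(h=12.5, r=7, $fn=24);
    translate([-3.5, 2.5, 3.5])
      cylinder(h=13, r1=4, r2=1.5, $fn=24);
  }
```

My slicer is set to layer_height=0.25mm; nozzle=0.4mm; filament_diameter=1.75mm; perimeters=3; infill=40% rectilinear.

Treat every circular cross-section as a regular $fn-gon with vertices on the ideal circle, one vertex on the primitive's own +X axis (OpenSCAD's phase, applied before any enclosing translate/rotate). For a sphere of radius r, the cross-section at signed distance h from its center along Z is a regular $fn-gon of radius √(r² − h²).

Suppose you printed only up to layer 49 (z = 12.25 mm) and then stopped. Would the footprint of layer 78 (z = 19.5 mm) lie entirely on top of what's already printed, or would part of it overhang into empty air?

Compare the two slices. At z = 12.25: the r=12 sphere slices to a regular 24-gon of circumradius 11.997 (√(r²−h²) with h=0.25 from center) (area = (24/2)·11.997²·sin(360°/24) = 447.05 mm²); the r=7 cylinder at (7.5, 1) gives a regular 24-gon of circumradius 7 (constant along its height) (area = (24/2)·7.000²·sin(360°/24) = 152.19 mm²); the cone at (-3.5, 2.5): at t=0.673 of its height the radius interpolates to r₁+(r₂−r₁)t = 2.317, giving a regular 24-gon of that circumradius (area = (24/2)·2.317²·sin(360°/24) = 16.68 mm²); Taking the first minus the rest: starting from the r=12 sphere (447.05 mm²), the r=7 cylinder at (7.5, 1) partially overlaps it — only the 126.23 mm² overlap (of its 152.19 mm²) is removed, clipping the outline; the cone at (-3.5, 2.5) lies wholly inside it (removes its full 16.68 mm² and its 14.52 mm outline becomes a hole wall) — area = 304.13 mm²; (rotated 30° about Z; rotation is an isometry so areas/perimeters/island counts are preserved). At z = 19.5: the r=12 sphere slices to a regular 24-gon of circumradius 9.367 (√(r²−h²) with h=7.5 from center) (area = (24/2)·9.367²·sin(360°/24) = 272.54 mm²); the cylinder at (7.5, 1): section is a regular 24-gon, circumradius r=7 (area = (24/2)·7.000²·sin(360°/24) = 152.19 mm²); the cone at (-3.5, 2.5) is not intersected at this z (z outside [3.5, 16.5]); After the difference (first − rest): starting from the r=12 sphere (272.54 mm²), the r=7 cylinder at (7.5, 1) partially overlaps it — only the 87.14 mm² overlap (of its 152.19 mm²) is removed, clipping the outline — area = 185.40 mm²; (whole slice rotated 30° about Z — lengths, areas and connectivity unchanged). Checking containment: at z = 19.5 the cross-section extends beyond the z = 12.25 cross-section by about 16.68 mm².

part overhangs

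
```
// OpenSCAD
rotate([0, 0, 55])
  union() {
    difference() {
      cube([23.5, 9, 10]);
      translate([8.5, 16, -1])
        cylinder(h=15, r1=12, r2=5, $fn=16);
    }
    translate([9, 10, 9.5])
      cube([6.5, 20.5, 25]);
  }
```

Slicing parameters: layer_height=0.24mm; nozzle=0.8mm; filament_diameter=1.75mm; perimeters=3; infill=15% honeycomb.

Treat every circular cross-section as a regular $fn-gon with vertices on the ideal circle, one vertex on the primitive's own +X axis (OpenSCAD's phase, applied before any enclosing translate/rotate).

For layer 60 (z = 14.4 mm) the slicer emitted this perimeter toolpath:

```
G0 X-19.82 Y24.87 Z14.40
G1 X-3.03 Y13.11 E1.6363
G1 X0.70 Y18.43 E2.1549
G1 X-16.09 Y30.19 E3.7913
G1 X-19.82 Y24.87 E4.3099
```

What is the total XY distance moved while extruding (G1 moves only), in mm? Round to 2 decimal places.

Sum the Euclidean lengths of each G1 segment: total = 53.99 mm.

53.99 mm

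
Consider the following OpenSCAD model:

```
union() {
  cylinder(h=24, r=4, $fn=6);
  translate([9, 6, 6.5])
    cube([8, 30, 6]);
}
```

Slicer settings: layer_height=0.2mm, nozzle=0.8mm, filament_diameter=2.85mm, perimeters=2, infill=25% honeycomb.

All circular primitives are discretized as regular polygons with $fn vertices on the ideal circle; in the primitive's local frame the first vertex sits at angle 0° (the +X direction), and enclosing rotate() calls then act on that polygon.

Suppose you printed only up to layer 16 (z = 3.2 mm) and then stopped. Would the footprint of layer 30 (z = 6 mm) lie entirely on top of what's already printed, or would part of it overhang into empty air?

Compare the two slices. At z = 3.2: the cylinder: section is a regular 6-gon, circumradius r=4 (area = (6/2)·4.000²·sin(360°/6) = 41.57 mm²); the cube at (9, 6) is absent (z outside [6.5, 12.5]); Taking the union: only the r=4 cylinder is present, so the union is just that shape — area = 41.57 mm². At z = 6: the r=4 cylinder contributes a regular 6-gon of circumradius 4 (area = (6/2)·4.000²·sin(360°/6) = 41.57 mm²); the cube at (9, 6) is not intersected at this z (z outside [6.5, 12.5]); Combining (union): only the r=4 cylinder is present, so the union is just that shape — area = 41.57 mm². Checking containment: the cross-section at z = 6 is a subset of the cross-section at z = 3.2.

entirely on top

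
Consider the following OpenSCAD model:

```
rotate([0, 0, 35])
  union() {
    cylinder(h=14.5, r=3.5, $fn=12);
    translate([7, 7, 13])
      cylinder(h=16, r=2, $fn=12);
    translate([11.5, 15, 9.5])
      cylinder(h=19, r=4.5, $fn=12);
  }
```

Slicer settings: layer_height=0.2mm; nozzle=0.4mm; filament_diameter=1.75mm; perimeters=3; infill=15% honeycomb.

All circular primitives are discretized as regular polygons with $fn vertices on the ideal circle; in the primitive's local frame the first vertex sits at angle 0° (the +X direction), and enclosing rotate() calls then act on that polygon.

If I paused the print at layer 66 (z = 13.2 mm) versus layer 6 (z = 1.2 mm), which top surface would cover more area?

Layer 66 (z = 13.2): the r=3.5 cylinder contributes a regular 12-gon of circumradius 3.5 (area = (12/2)·3.500²·sin(360°/12) = 36.75 mm²); the r=2 cylinder at (7, 7) contributes a regular 12-gon of circumradius 2 (area = (12/2)·2.000²·sin(360°/12) = 12.00 mm²); the r=4.5 cylinder at (11.5, 15) contributes a regular 12-gon of circumradius 4.5 (area = (12/2)·4.500²·sin(360°/12) = 60.75 mm²); Merging all regions: the 3 present regions are separate (no shared area or edge), so areas and boundary lengths simply add and each stays a separate island — area = 109.50 mm²; (rotated 35° about Z; rotation is an isometry so areas/perimeters/island counts are preserved). So its area = 109.50 mm². Layer 6 (z = 1.2): the r=3.5 cylinder contributes a regular 12-gon of circumradius 3.5 (area = (12/2)·3.500²·sin(360°/12) = 36.75 mm²); the cylinder at (7, 7) is absent (z outside [13, 29]); the cylinder at (11.5, 15) does not reach this height (z outside [9.5, 28.5]); Taking the union: only the r=3.5 cylinder is present, so the union is just that shape — area = 36.75 mm²; (whole slice rotated 35° about Z — lengths, areas and connectivity unchanged). So its area = 36.75 mm². Layer 66 is larger (109.50 vs 36.75 mm²).

layer 66 (z = 13.2 mm)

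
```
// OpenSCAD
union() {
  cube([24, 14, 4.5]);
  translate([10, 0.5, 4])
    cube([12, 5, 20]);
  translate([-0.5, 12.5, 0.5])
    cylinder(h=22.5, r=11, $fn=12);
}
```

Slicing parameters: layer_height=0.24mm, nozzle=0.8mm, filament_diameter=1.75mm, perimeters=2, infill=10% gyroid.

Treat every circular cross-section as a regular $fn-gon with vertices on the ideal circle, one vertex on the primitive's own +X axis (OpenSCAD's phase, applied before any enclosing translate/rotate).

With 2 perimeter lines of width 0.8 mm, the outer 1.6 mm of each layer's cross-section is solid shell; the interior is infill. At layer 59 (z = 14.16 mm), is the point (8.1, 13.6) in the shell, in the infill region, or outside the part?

At z = 14.16 mm: the cube does not reach this height (z outside [0, 4.5]); the cube at (10, 0.5) (footprint 12×5) is included at this height; the cylinder at (-0.5, 12.5): section is a regular 12-gon, circumradius r=11; Combining (union): the 2 present regions are separate (no shared area or edge), so areas and boundary lengths simply add and each stays a separate island — 2 connected regions. Overall, the cross-section has 2 separate islands. The nearest boundary edge runs (9.03, 18.00)→(10.50, 12.50); distance from the point to it = 2.03 mm. (Shell/infill is judged within the island containing the point — the largest one.) The point is inside the cross-section and 2.03 mm from the nearest boundary — more than the 1.6 mm shell width (2 × 0.8), so it's in the infill interior.

infill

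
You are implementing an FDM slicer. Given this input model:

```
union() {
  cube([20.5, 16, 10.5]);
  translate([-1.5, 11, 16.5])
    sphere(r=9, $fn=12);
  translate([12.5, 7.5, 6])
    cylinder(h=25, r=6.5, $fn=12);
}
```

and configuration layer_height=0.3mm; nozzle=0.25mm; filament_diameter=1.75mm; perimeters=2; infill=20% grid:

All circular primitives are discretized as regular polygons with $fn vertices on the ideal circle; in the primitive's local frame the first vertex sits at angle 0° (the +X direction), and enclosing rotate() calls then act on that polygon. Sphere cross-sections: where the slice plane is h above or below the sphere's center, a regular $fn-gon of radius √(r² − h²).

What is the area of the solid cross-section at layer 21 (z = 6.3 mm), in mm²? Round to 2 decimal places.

328.00 mm²

At z = 6.3 mm: the cube is present — its section is the full 20.5×16 rectangle (area 328.00 mm²); the sphere at (-1.5, 11) does not reach this height (|z−center|=10.200 > r=9); the r=6.5 cylinder at (12.5, 7.5) contributes a regular 12-gon of circumradius 6.5 (area = (12/2)·6.500²·sin(360°/12) = 126.75 mm²); Merging all regions: the r=6.5 cylinder at (12.5, 7.5) lies entirely inside the 20.5×16 cube, so the union is just the 20.5×16 cube — area = 328.00 mm². Overall, the cross-section is a single solid region. Net area = 328.00 mm².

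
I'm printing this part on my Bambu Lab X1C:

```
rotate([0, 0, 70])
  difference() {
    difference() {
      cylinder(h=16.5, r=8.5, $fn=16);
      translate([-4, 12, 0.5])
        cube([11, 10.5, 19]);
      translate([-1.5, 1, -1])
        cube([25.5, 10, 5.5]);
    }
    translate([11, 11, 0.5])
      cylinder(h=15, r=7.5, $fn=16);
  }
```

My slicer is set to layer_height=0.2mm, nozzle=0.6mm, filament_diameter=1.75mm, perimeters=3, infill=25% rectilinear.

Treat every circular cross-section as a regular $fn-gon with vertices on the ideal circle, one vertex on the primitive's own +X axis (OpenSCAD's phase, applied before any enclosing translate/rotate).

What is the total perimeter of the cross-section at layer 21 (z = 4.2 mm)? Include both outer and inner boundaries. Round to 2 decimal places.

56.29 mm

At z = 4.2 mm: the r=8.5 cylinder gives a regular 16-gon of circumradius 8.5 (constant along its height) (perimeter = 2·16·8.500·sin(180°/16) = 53.06 mm); the cube at (-4, 12) is present — its section is the full 11×10.5 rectangle (perimeter 43.00 mm); the cube at (-1.5, 1) is present — its section is the full 25.5×10 rectangle (perimeter 71.00 mm); Taking the first minus the rest: starting from the r=8.5 cylinder, the 11×10.5 cube at (-4, 12) misses the remaining region (no effect); the 25.5×10 cube at (-1.5, 1) partially overlaps it — only the 57.92 mm² overlap (of its 255.00 mm²) is removed, clipping the outline — boundary = 56.29 mm; the r=7.5 cylinder at (11, 11) contributes a regular 16-gon of circumradius 7.5 (perimeter = 2·16·7.500·sin(180°/16) = 46.82 mm); Subtracting the remaining from the first: starting from that combined region, the r=7.5 cylinder at (11, 11) misses the remaining region (no effect) — boundary = 56.29 mm; (rotated 70° about Z; rotation is an isometry so areas/perimeters/island counts are preserved). Overall, the cross-section is a single solid region. Total boundary length (outer) = 56.29 mm.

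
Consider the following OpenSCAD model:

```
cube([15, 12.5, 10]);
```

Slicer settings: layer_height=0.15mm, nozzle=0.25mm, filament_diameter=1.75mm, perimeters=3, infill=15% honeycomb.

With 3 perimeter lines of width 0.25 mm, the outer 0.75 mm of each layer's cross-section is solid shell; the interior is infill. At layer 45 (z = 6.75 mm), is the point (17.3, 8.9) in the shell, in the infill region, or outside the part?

At z = 6.75 mm: the 15×12.5 cube contributes its full rectangle. Overall, the cross-section is a single solid region. The nearest boundary edge runs (15.00, 0.00)→(15.00, 12.50); distance from the point to it = 2.30 mm. The point is not inside any of the regions above, so it lies outside the cross-section (2.30 mm from the nearest boundary).

outside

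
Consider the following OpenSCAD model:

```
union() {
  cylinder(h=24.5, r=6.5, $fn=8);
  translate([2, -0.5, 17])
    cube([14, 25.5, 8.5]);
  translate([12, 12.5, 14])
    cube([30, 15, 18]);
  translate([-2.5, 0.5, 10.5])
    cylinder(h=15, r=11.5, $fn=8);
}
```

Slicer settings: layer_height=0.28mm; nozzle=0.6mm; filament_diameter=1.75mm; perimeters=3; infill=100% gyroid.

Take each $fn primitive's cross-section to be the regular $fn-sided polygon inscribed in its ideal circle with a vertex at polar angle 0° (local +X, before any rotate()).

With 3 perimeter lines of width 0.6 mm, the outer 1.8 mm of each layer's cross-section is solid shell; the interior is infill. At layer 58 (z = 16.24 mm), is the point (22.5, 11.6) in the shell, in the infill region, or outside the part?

outside

At z = 16.24 mm: the cylinder: section is a regular 8-gon, circumradius r=6.5; the cube at (2, -0.5) is not intersected at this z (z outside [17, 25.5]); the cube at (12, 12.5) (footprint 30×15) is included at this height; the r=11.5 cylinder at (-2.5, 0.5) contributes a regular 8-gon of circumradius 11.5; Merging all regions: the regions partially overlap (shared area 119.50 mm²), so overlapping operands fuse into one piece — 2 connected regions. Overall, the cross-section has 2 separate islands. The nearest boundary edge runs (42.00, 12.50)→(12.00, 12.50); distance from the point to it = 0.90 mm. The point is not inside any of the regions above, so it lies outside the cross-section (0.90 mm from the nearest boundary).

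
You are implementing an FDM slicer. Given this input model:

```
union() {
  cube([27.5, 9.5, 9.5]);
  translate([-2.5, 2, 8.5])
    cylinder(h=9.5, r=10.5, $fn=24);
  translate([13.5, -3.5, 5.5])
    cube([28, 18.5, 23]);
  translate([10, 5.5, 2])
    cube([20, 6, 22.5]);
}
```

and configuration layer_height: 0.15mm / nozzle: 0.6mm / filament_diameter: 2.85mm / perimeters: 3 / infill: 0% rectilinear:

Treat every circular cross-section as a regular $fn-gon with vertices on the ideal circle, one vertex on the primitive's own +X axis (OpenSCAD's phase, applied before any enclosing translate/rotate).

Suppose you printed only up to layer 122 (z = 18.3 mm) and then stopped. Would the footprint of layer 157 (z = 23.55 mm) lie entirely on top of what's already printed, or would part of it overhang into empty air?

Compare the two slices. At z = 18.3: the cube does not reach this height (z outside [0, 9.5]); the cylinder at (-2.5, 2) is absent (z outside [8.5, 18]); the cube at (13.5, -3.5) is present — its section is the full 28×18.5 rectangle (area 518.00 mm²); the cube at (10, 5.5) is present — its section is the full 20×6 rectangle (area 120.00 mm²); Combining (union): the regions partially overlap — summed areas 638.00 mm² minus the doubly-counted overlap 99.00 mm² gives 539.00 mm² — area = 539.00 mm². At z = 23.55: the cube does not reach this height (z outside [0, 9.5]); the cylinder at (-2.5, 2) is not intersected at this z (z outside [8.5, 18]); the cube at (13.5, -3.5) (footprint 28×18.5) is included at this height (area 518.00 mm²); the cube at (10, 5.5) (footprint 20×6) is included at this height (area 120.00 mm²); Taking the union: the regions partially overlap — summed areas 638.00 mm² minus the doubly-counted overlap 99.00 mm² gives 539.00 mm² — area = 539.00 mm². Checking containment: the cross-section at z = 23.55 is a subset of the cross-section at z = 18.3.

entirely on top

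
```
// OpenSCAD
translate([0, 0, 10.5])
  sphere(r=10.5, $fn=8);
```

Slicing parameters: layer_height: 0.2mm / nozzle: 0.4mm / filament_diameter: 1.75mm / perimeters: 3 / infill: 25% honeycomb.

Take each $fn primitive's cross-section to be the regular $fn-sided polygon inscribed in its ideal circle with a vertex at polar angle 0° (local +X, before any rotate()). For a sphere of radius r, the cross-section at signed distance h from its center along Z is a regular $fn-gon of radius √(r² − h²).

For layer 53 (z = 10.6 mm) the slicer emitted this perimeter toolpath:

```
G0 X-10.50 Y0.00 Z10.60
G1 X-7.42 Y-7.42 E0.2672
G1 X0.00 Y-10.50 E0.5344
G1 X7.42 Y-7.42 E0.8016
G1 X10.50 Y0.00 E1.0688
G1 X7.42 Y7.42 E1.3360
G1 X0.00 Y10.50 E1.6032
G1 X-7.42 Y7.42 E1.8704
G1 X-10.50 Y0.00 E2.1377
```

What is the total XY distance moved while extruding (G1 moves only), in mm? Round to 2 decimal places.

Sum the Euclidean lengths of each G1 segment: total = 64.27 mm.

64.27 mm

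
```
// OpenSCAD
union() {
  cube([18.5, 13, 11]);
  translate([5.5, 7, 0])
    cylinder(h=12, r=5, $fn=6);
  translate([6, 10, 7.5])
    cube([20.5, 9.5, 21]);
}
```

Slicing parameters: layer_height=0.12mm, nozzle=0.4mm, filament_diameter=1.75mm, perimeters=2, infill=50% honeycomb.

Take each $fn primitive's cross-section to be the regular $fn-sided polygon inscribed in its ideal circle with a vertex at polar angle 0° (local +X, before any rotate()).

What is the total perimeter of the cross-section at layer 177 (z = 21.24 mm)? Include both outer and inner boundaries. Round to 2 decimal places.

60.00 mm

At z = 21.24 mm: the cube is absent (z outside [0, 11]); the cylinder at (5.5, 7) is absent (z outside [0, 12]); the cube at (6, 10) is present — its section is the full 20.5×9.5 rectangle (perimeter 60.00 mm); Combining (union): only the 20.5×9.5 cube at (6, 10) is present, so the union is just that shape — boundary = 60.00 mm. Overall, the cross-section is a single solid region. Total boundary length (outer) = 60.00 mm.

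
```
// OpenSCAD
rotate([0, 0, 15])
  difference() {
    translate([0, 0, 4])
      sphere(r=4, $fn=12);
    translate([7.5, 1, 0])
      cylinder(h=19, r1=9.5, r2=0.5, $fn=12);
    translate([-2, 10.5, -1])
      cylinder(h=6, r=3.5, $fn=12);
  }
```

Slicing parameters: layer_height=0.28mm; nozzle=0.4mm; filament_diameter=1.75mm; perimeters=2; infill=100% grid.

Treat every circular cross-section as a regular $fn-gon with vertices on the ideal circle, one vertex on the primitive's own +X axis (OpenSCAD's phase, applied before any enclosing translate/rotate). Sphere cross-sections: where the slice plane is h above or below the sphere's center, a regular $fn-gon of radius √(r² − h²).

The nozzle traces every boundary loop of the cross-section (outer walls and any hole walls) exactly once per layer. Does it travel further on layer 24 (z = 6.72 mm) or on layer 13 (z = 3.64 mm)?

layer 13 (z = 3.64 mm)

Layer 24 (z = 6.72): the sphere: section is a regular 12-gon, circumradius = √(r²−h²) = √(4²−2.72²) = 2.933 (perimeter = 2·12·2.933·sin(180°/12) = 18.22 mm); the cone at (7.5, 1) contributes a regular 12-gon of circumradius 6.317 (interpolated between r1=9.5 and r2=0.5 at t=0.354) (perimeter = 2·12·6.317·sin(180°/12) = 39.24 mm); the cylinder at (-2, 10.5) is not intersected at this z (z outside [-1, 5]); Subtracting the remaining from the first: starting from the r=4 sphere, the cone at (7.5, 1) partially overlaps it — only the 4.50 mm² overlap (of its 119.71 mm²) is removed, clipping the outline — boundary = 17.64 mm; (rotated 15° about Z; rotation is an isometry so areas/perimeters/island counts are preserved). So its perimeter = 17.64 mm. Layer 13 (z = 3.64): the r=4 sphere contributes a regular 12-gon of circumradius √(4²−0.36²) = 3.984 (perimeter = 2·12·3.984·sin(180°/12) = 24.75 mm); the cone at (7.5, 1) (r1=9.5→r2=0.5) has section circumradius 7.776 here — a regular 12-gon (perimeter = 2·12·7.776·sin(180°/12) = 48.30 mm); the r=3.5 cylinder at (-2, 10.5) gives a regular 12-gon of circumradius 3.5 (constant along its height) (perimeter = 2·12·3.500·sin(180°/12) = 21.74 mm); Taking the first minus the rest: starting from the r=4 sphere, the cone at (7.5, 1) partially overlaps it — only the 21.44 mm² overlap (of its 181.39 mm²) is removed, clipping the outline; the r=3.5 cylinder at (-2, 10.5) misses the remaining region (no effect) — boundary = 22.37 mm; (rotated 15° about Z; rotation is an isometry so areas/perimeters/island counts are preserved). So its perimeter = 22.37 mm. Layer 13 is larger (22.37 vs 17.64 mm).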